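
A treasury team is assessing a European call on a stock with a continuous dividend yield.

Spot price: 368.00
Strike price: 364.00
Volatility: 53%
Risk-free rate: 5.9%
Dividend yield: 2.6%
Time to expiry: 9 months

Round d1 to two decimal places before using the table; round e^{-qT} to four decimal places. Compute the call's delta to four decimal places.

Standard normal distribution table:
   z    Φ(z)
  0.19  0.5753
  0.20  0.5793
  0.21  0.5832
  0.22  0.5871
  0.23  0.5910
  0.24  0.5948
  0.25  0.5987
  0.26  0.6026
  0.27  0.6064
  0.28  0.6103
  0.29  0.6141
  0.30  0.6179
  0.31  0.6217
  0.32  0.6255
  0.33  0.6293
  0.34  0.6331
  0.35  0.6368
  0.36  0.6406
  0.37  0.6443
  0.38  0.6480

0.6097

σ√T = 0.53·√0.75 = 0.4590
d₁ = [ln(368/364) + (0.059 − 0.026 + 0.53²/2)·0.75] / 0.4590 = [0.0109 + 0.1301] / 0.4590 = 0.3072 ⇒ 0.31
N(d₁) = N(0.31) = 0.6217
Δ_call = exp(−qT)·N(d₁) = 0.9807·0.6217 = 0.6097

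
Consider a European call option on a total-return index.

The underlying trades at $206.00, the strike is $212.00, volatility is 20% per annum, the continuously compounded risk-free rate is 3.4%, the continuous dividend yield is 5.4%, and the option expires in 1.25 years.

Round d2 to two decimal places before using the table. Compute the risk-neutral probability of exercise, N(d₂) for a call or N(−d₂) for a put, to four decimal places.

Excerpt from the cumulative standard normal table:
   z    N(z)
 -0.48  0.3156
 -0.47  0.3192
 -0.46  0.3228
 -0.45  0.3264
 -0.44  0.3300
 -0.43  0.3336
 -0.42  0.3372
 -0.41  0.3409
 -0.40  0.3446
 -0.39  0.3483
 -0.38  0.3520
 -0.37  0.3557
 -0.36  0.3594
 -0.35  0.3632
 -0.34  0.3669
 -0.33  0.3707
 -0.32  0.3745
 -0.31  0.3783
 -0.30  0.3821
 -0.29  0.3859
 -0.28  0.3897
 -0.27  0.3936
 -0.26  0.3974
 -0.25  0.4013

σ√T = 0.2 × 1.1180 = 0.2236
d₁ = [ln(206/212) + (0.034 − 0.054 + 0.2²/2)·1.25] / 0.2236 = [-0.0287 + 0.0000] / 0.2236 = -0.1284 → -0.13
d₂ = d₁ − σ√T = -0.1284 − 0.2236 = -0.3520 → -0.35
Pr(exercise) under Q = N(d₂) = 0.3632

0.3632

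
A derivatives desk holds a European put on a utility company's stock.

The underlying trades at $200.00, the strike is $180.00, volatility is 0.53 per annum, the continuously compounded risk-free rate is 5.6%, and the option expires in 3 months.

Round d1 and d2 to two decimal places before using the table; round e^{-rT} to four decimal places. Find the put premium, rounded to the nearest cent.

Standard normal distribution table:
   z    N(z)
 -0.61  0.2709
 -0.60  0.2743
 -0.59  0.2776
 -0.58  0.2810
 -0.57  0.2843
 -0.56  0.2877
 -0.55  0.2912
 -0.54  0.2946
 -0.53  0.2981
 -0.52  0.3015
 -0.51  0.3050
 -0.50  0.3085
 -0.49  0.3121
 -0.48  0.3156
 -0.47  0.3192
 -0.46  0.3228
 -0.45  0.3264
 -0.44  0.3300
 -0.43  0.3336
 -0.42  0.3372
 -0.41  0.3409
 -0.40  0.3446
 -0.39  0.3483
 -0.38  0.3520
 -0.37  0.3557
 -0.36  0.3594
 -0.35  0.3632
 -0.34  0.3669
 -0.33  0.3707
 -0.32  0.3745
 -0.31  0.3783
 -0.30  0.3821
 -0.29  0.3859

σ√T = 0.53·√0.25 = 0.2650
d₁ = [ln(200/180) + (0.056 + 0.53²/2)·0.25] / 0.2650 = [0.1054 + 0.0491] / 0.2650 = 0.5829 which rounds to 0.58
d₂ = d₁ − σ√T = 0.5829 − 0.2650 = 0.3179 which rounds to 0.32
exp(−rT) = exp(−0.056·0.25) = 0.9861
N(−d₂) = N(-0.32) = 0.3745;  N(−d₁) = N(-0.58) = 0.2810
P = 180·0.9861·0.3745 − 200·0.2810 = 66.4730 − 56.2000 = 10.2730

$10.27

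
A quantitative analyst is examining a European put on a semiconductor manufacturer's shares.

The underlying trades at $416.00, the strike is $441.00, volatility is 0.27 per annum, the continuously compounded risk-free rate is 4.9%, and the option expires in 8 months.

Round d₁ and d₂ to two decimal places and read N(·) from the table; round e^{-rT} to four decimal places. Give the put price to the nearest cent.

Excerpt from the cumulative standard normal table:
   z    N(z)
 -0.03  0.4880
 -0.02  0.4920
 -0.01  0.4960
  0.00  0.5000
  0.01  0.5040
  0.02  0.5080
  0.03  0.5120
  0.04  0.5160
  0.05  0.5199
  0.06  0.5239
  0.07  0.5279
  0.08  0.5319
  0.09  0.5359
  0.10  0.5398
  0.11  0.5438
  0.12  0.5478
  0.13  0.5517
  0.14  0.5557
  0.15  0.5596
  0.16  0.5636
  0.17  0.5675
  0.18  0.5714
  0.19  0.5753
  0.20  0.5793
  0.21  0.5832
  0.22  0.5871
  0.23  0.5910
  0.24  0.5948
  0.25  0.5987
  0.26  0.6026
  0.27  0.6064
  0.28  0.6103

$42.60

T = 0.6667;  σ√T = 0.2205
d₁ = [ln(416/441) + (0.049 + 0.27²/2)·0.6667] / 0.2205 = [-0.0584 + 0.0570] / 0.2205 = -0.0063 ≈ -0.01
d₂ = d₁ − σ√T = -0.0063 − 0.2205 = -0.2268 ≈ -0.23
e^(−rT) = e^(−0.049·0.6667) = 0.9679
N(−d₂) = N(0.23) = 0.5910;  N(−d₁) = N(0.01) = 0.5040
P = 441·0.9679·0.5910 − 416·0.5040 = 252.2647 − 209.6640 = 42.6007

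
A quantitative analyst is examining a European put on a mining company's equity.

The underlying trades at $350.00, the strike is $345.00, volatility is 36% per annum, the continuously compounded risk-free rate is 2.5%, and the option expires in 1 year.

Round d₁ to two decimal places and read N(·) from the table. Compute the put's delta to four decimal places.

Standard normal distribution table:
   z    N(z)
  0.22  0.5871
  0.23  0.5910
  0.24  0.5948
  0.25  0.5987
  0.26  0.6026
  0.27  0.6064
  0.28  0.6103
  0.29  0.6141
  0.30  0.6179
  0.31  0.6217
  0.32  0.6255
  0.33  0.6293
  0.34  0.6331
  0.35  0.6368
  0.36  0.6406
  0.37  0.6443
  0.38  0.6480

T = 1;  σ√T = 0.3600
d₁ = [ln(350/345) + (0.025 + 0.36²/2)·1] / 0.3600 = [0.0144 + 0.0898] / 0.3600 = 0.2894 which rounds to 0.29
N(d₁) = N(0.29) = 0.6141
Δ_put = N(d₁) − 1 = 0.6141 − 1 = -0.3859

-0.3859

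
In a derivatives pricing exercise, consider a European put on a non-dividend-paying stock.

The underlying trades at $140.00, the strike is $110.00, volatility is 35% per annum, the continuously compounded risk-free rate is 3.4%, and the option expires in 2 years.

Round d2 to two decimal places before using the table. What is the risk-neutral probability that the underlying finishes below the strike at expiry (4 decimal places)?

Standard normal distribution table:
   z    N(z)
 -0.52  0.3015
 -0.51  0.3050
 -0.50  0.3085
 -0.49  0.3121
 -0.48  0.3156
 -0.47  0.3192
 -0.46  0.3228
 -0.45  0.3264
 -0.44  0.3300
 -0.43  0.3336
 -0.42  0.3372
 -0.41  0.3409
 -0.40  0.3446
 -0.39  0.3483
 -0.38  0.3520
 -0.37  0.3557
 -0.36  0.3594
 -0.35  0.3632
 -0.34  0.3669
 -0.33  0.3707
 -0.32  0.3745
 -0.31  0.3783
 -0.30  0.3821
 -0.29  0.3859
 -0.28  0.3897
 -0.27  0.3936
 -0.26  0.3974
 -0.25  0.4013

0.3520

σ√T = 0.35·√2 = 0.4950
ln(S/K) + (r + σ²/2)T = ln(140/110) + (0.034 + 0.35²/2)·2 = 0.2412 + 0.1905 = 0.4317
d₁ = 0.4317 / 0.4950 = 0.8721 which rounds to 0.87
d₂ = d₁ − σ√T = 0.8721 − 0.4950 = 0.3771 which rounds to 0.38
Risk-neutral Pr[S_T < K] = N(−d₂) = N(-0.38) = 0.3520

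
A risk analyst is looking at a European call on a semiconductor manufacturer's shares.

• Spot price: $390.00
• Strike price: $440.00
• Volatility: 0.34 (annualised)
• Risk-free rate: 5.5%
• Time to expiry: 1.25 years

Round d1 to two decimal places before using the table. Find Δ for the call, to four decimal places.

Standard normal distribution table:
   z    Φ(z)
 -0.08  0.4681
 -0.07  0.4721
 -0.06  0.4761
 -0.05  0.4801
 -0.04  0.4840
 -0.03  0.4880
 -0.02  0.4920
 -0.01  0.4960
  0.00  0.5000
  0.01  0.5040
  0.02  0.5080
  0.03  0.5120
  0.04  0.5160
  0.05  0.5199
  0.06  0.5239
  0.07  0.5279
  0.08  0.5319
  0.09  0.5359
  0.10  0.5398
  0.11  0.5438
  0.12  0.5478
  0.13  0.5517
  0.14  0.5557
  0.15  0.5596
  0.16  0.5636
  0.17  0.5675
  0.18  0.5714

0.5199

T = 1.25;  σ√T = 0.3801
d₁ = [ln(390/440) + (0.055 + 0.34²/2)·1.25] / 0.3801 = [-0.1206 + 0.1410] / 0.3801 = 0.0536 ≈ 0.05
N(d₁) = N(0.05) = 0.5199
Δ_call = N(d₁) = 0.5199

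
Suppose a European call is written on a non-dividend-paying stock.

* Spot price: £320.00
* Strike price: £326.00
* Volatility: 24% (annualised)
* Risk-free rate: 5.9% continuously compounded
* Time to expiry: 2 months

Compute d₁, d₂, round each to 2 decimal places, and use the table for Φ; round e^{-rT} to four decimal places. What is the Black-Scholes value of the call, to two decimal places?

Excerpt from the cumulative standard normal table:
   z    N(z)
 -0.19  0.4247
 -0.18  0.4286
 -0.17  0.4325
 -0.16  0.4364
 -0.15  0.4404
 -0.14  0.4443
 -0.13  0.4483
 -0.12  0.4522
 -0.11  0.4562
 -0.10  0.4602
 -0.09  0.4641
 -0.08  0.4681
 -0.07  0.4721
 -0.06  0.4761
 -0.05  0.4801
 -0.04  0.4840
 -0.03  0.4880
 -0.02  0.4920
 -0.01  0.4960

T = 0.1667;  σ√T = 0.0980
ln(S/K) + (r + σ²/2)T = ln(320/326) + (0.059 + 0.24²/2)·0.1667 = -0.0186 + 0.0146 = -0.0039
d₁ = -0.0039 / 0.0980 = -0.0402 → -0.04
d₂ = d₁ − σ√T = -0.0402 − 0.0980 = -0.1382 → -0.14
exp(−rT) = exp(−0.059·0.1667) = 0.9902
N(d₁) = N(-0.04) = 0.4840;  N(d₂) = N(-0.14) = 0.4443
C = 320·0.4840 − 326·0.9902·0.4443 = 154.8800 − 143.4224 = 11.4576

£11.46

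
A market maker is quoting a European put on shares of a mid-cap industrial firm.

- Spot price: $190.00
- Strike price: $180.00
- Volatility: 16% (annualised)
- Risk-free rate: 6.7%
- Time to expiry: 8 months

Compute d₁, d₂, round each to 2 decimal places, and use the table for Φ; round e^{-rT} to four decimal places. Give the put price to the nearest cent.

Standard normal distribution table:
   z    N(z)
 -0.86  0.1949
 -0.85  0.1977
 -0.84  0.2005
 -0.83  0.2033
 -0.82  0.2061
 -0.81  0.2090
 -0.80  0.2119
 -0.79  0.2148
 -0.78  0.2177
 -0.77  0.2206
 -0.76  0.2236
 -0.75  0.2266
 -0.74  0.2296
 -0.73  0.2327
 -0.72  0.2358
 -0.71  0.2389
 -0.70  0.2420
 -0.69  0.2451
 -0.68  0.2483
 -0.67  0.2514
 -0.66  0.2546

$3.03

σ√T = 0.16 × 0.8165 = 0.1306
d₁ = [ln(190/180) + (0.067 + ½·0.16²)·0.6667] / (σ√T) = (0.0541 + 0.0532) / 0.1306 = 0.8211 → 0.82
d₂ = 0.8211 − 0.1306 = 0.6905 → 0.69
exp(−rT) = exp(−0.067·0.6667) = 0.9563
N(−d₂) = N(-0.69) = 0.2451;  N(−d₁) = N(-0.82) = 0.2061
P = 180·0.9563·0.2451 − 190·0.2061 = 42.1900 − 39.1590 = 3.0310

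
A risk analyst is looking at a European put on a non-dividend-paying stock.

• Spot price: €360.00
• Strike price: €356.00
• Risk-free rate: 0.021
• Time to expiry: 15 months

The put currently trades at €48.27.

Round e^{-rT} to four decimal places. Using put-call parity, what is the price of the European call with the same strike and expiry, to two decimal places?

€61.49

exp(−rT) = exp(−0.021·1.25) = 0.9741
Put-call parity: C − P = S − K·e^(−rT) = 360 − 356·0.9741 = 360 − 346.7796 = 13.2204
C = P + (C − P) = 48.27 + (13.2204) = 61.4904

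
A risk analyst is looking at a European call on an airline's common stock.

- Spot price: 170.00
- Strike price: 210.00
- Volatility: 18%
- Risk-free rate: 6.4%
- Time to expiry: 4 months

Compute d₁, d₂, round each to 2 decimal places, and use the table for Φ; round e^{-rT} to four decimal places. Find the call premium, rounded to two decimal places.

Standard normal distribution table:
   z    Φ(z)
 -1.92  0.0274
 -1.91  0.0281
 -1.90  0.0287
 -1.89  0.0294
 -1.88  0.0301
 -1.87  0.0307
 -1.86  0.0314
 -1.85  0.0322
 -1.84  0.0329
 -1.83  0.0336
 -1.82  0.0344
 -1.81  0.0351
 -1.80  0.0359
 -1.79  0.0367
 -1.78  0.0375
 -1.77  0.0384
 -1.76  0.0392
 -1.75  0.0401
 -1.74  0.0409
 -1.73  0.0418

0.19

T = 0.3333;  σ√T = 0.1039
d₁ = [ln(170/210) + (0.064 + 0.18²/2)·0.3333] / 0.1039 = [-0.2113 + 0.0267] / 0.1039 = -1.7761 which rounds to -1.78
d₂ = d₁ − σ√T = -1.7761 − 0.1039 = -1.8800 which rounds to -1.88
e^(−rT) = e^(−0.064·0.3333) = 0.9789
N(d₁) = N(-1.78) = 0.0375;  N(d₂) = N(-1.88) = 0.0301
C = 170·0.0375 − 210·0.9789·0.0301 = 6.3750 − 6.1876 = 0.1874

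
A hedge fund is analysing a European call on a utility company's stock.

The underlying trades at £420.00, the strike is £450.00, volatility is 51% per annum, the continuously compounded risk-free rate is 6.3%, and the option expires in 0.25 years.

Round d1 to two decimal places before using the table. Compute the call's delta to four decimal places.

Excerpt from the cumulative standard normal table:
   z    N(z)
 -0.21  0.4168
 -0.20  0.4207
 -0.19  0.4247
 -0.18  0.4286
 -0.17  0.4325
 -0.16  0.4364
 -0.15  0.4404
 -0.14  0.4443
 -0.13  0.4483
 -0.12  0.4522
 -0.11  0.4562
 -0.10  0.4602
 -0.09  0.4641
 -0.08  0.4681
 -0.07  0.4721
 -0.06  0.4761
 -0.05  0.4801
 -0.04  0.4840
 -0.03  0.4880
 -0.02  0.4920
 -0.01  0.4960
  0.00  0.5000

0.4681

σ√T = 0.51 × 0.5000 = 0.2550
d₁ = [ln(420/450) + (0.063 + ½·0.51²)·0.25] / (σ√T) = (-0.0690 + 0.0483) / 0.2550 = -0.0813 ≈ -0.08
N(d₁) = N(-0.08) = 0.4681
Δ_call = N(d₁) = 0.4681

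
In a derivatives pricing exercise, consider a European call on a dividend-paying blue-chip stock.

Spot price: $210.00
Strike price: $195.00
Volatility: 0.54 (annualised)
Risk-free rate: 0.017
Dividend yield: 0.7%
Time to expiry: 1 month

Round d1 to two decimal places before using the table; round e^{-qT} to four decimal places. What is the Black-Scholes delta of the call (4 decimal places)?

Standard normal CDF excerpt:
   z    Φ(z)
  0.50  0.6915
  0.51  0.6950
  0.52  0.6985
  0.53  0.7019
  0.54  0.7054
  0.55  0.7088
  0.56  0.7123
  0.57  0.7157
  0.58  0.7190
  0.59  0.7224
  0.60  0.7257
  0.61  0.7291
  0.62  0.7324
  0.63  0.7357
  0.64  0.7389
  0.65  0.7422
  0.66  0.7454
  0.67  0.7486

0.7119

σ√T = 0.54·√0.08333 = 0.1559
ln(S/K) + (r − q + σ²/2)T = ln(210/195) + (0.017 − 0.007 + 0.54²/2)·0.08333 = 0.0741 + 0.0130 = 0.0871
d₁ = 0.0871 / 0.1559 = 0.5587 which rounds to 0.56
N(d₁) = N(0.56) = 0.7123
Δ_call = e^(−qT)·N(d₁) = 0.9994·0.7123 = 0.7119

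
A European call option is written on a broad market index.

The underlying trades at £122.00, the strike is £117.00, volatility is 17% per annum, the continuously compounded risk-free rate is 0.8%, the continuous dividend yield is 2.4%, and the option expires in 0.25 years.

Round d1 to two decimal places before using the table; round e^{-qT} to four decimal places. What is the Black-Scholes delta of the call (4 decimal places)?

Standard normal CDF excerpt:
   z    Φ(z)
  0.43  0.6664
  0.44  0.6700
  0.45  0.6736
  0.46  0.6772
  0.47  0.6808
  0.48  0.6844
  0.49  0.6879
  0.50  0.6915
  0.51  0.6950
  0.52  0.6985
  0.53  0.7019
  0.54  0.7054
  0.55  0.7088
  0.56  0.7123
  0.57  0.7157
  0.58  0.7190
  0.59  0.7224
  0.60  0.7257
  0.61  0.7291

T = 0.25;  σ√T = 0.0850
d₁ = [ln(122/117) + (0.008 − 0.024 + 0.17²/2)·0.25] / 0.0850 = [0.0418 − 0.0004] / 0.0850 = 0.4878 which rounds to 0.49
N(d₁) = N(0.49) = 0.6879
Δ_call = e^(−qT)·N(d₁) = 0.9940·0.6879 = 0.6838

0.6838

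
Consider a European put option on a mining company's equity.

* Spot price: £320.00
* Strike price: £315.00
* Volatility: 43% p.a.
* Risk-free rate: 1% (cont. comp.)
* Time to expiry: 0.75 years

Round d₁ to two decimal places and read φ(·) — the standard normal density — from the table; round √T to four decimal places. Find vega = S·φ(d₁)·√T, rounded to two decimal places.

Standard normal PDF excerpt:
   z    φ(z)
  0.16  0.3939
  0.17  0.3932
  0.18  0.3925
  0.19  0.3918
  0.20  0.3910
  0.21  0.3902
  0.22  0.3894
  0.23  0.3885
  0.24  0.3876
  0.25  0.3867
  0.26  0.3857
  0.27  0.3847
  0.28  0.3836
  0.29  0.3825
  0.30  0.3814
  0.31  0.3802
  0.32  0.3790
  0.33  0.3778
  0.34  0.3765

σ√T = 0.43·√0.75 = 0.3724
d₁ = [ln(320/315) + (0.01 + ½·0.43²)·0.75] / (σ√T) = (0.0157 + 0.0768) / 0.3724 = 0.2486 → 0.25
√T = √0.75 = 0.8660
φ(d₁) = φ(0.25) = 0.3867
vega = S·φ(d₁)·√T = 320·0.3867·0.8660 = 107.1623

107.16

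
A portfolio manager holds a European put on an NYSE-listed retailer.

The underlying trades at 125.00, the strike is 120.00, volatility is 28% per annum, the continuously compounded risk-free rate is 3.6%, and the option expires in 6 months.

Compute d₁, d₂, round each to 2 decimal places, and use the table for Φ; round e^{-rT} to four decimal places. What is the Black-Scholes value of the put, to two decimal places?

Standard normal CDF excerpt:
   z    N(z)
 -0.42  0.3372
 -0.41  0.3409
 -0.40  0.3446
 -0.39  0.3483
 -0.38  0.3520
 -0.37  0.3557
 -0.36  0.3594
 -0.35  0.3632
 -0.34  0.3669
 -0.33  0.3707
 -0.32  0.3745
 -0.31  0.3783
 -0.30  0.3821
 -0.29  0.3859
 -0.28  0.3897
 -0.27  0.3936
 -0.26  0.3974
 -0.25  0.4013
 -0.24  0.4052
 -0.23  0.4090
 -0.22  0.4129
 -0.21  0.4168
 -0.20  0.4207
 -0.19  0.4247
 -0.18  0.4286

σ√T = 0.28 × 0.7071 = 0.1980
d₁ = [ln(125/120) + (0.036 + ½·0.28²)·0.5] / (σ√T) = (0.0408 + 0.0376) / 0.1980 = 0.3961 → 0.40
d₂ = 0.3961 − 0.1980 = 0.1981 → 0.20
exp(−rT) = exp(−0.036·0.5) = 0.9822
P = 120·0.9822·N(-0.20) − 125·N(-0.40) = 120·0.9822·0.4207 − 125·0.3446 = 49.5854 − 43.0750 = 6.5104

6.51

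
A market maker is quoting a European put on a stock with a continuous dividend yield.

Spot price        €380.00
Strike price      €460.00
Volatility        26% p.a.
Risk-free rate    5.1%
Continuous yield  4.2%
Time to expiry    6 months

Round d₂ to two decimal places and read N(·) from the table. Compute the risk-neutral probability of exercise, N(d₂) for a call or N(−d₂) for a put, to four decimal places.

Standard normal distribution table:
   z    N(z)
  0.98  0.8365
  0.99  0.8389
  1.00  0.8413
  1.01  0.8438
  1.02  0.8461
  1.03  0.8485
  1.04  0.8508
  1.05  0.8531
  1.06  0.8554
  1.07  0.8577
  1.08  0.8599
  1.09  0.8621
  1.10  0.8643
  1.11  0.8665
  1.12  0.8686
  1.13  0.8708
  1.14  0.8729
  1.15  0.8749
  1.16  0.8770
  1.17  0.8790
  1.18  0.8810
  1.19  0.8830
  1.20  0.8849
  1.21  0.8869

0.8665

σ√T = 0.26·√0.5 = 0.1838
d₁ = [ln(380/460) + (0.051 − 0.042 + 0.26²/2)·0.5] / 0.1838 = [-0.1911 + 0.0214] / 0.1838 = -0.9228 → -0.92
d₂ = d₁ − σ√T = -0.9228 − 0.1838 = -1.1067 → -1.11
Risk-neutral Pr[S_T < K] = N(−d₂) = N(1.11) = 0.8665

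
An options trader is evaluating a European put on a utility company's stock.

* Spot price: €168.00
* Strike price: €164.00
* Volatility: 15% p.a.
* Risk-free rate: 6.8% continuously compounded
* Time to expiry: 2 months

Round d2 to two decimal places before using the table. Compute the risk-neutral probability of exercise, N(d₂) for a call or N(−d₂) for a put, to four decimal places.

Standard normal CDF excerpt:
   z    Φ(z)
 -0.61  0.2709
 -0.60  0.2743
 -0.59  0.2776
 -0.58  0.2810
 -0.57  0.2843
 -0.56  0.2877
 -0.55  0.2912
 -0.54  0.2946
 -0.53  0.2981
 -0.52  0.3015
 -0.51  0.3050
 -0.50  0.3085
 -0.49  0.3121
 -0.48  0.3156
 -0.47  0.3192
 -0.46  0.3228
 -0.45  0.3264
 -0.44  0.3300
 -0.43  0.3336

0.2912

σ√T = 0.15 × 0.4082 = 0.0612
d₁ = [ln(168/164) + (0.068 + 0.15²/2)·0.1667] / 0.0612 = [0.0241 + 0.0132] / 0.0612 = 0.6092 ⇒ 0.61
d₂ = d₁ − σ√T = 0.6092 − 0.0612 = 0.5480 ⇒ 0.55
Risk-neutral Pr[S_T < K] = N(−d₂) = N(-0.55) = 0.2912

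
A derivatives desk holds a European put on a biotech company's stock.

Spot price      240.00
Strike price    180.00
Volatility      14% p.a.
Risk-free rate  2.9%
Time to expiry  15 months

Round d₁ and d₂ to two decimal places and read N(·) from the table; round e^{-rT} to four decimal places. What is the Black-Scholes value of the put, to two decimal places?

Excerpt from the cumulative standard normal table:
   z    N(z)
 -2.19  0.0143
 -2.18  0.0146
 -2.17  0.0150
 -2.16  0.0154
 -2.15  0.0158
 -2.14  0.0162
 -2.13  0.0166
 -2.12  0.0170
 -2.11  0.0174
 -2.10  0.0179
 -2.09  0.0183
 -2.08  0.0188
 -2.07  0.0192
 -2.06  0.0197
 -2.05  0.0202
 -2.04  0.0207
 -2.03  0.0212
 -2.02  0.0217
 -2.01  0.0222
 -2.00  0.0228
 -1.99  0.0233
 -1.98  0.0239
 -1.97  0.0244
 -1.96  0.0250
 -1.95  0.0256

0.25

σ√T = 0.14·√1.25 = 0.1565
d₁ = [ln(240/180) + (0.029 + ½·0.14²)·1.25] / (σ√T) = (0.2877 + 0.0485) / 0.1565 = 2.1478 ⇒ 2.15
d₂ = 2.1478 − 0.1565 = 1.9913 ⇒ 1.99
exp(−rT) = exp(−0.029·1.25) = 0.9644
P = 180·0.9644·N(-1.99) − 240·N(-2.15) = 180·0.9644·0.0233 − 240·0.0158 = 4.0447 − 3.7920 = 0.2527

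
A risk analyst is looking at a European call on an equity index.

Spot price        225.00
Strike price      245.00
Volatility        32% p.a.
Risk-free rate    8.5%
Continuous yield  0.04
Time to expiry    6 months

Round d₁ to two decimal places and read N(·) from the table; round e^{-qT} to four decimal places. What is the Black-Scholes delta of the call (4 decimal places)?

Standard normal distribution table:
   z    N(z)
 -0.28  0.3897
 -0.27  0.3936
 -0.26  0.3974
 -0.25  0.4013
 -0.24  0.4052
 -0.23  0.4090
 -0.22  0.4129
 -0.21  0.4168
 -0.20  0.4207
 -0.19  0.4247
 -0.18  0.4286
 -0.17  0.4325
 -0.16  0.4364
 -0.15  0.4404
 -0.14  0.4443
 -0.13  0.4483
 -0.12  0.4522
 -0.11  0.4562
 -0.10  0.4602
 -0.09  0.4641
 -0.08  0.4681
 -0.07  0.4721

T = 0.5;  σ√T = 0.2263
d₁ = [ln(225/245) + (0.085 − 0.04 + ½·0.32²)·0.5] / (σ√T) = (-0.0852 + 0.0481) / 0.2263 = -0.1638 ≈ -0.16
N(d₁) = N(-0.16) = 0.4364
Δ_call = e^(−qT)·N(d₁) = 0.9802·0.4364 = 0.4278

0.4278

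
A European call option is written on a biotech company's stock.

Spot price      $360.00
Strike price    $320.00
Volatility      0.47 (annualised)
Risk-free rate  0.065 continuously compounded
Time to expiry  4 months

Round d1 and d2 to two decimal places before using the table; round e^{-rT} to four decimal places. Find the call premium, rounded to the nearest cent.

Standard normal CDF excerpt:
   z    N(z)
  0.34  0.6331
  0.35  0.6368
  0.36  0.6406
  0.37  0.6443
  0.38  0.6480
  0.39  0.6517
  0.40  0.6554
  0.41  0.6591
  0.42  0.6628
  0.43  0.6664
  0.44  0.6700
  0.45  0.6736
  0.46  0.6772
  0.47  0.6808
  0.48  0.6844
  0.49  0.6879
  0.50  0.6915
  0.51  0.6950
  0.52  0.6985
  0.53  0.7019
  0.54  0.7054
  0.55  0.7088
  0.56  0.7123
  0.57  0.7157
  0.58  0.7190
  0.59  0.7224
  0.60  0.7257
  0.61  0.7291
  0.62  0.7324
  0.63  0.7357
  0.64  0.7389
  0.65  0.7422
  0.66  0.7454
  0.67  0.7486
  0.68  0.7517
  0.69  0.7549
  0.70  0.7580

σ√T = 0.47 × 0.5774 = 0.2714
d₁ = [ln(360/320) + (0.065 + ½·0.47²)·0.3333] / (σ√T) = (0.1178 + 0.0585) / 0.2714 = 0.6496 ≈ 0.65
d₂ = 0.6496 − 0.2714 = 0.3782 ≈ 0.38
exp(−rT) = exp(−0.065·0.3333) = 0.9786
N(d₁) = N(0.65) = 0.7422;  N(d₂) = N(0.38) = 0.6480
C = 360·0.7422 − 320·0.9786·0.6480 = 267.1920 − 202.9225 = 64.2695

$64.27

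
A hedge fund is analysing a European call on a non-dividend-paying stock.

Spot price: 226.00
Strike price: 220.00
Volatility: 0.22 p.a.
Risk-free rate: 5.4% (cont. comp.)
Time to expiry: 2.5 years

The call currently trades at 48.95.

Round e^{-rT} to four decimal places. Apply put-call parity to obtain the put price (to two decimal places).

15.16

exp(−rT) = exp(−0.054·2.5) = 0.8737
Put-call parity: C − P = S − K·e^(−rT) = 226 − 220·0.8737 = 226 − 192.2140 = 33.7860
P = C − (C − P) = 48.95 − (33.7860) = 15.1640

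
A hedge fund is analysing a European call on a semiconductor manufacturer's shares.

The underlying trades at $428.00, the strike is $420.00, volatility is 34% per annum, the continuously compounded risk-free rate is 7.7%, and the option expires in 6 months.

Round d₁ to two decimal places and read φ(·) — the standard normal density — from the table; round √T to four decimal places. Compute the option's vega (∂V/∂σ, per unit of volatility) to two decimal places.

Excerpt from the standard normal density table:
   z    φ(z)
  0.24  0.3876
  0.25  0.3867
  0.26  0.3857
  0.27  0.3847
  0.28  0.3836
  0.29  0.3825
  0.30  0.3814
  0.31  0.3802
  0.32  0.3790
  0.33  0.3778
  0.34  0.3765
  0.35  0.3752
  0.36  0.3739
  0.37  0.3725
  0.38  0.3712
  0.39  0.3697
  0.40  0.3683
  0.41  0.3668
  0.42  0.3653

σ√T = 0.34 × 0.7071 = 0.2404
d₁ = [ln(428/420) + (0.077 + 0.34²/2)·0.5] / 0.2404 = [0.0189 + 0.0674] / 0.2404 = 0.3588 ⇒ 0.36
√T = √0.5 = 0.7071
φ(d₁) = φ(0.36) = 0.3739
vega = S·φ(d₁)·√T = 428·0.3739·0.7071 = 113.1566

113.16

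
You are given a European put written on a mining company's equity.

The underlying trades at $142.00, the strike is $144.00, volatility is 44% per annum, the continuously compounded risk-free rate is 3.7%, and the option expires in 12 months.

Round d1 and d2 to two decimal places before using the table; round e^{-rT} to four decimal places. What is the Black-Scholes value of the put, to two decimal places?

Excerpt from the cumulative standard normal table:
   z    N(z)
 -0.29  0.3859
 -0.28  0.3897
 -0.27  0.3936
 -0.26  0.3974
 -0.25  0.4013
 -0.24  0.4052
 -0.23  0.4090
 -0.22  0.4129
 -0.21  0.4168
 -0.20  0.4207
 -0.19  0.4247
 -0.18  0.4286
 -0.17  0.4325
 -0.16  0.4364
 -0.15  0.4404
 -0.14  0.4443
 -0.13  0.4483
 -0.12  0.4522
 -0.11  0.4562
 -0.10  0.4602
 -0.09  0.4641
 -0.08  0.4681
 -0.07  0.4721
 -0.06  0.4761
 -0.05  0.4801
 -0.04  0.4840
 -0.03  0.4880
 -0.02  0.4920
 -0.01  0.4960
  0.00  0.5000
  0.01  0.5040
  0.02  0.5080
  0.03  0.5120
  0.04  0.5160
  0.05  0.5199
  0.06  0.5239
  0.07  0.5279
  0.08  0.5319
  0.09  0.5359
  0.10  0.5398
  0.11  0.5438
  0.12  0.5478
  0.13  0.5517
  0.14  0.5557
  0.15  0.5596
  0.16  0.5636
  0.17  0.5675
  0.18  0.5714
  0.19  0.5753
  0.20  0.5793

T = 1;  σ√T = 0.4400
d₁ = [ln(142/144) + (0.037 + 0.44²/2)·1] / 0.4400 = [-0.0140 + 0.1338] / 0.4400 = 0.2723 ≈ 0.27
d₂ = d₁ − σ√T = 0.2723 − 0.4400 = -0.1677 ≈ -0.17
exp(−rT) = exp(−0.037·1) = 0.9637
N(−d₂) = N(0.17) = 0.5675;  N(−d₁) = N(-0.27) = 0.3936
P = 144·0.9637·0.5675 − 142·0.3936 = 78.7536 − 55.8912 = 22.8624

$22.86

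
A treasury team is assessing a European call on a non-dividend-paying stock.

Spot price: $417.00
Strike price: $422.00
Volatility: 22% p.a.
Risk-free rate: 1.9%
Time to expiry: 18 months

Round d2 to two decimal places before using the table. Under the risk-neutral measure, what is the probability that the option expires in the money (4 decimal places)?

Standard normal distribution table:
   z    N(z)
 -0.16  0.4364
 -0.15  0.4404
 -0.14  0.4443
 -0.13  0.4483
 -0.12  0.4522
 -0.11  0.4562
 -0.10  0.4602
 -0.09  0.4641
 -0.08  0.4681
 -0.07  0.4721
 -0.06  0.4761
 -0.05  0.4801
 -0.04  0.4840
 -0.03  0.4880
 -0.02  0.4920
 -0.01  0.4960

0.4721

σ√T = 0.22·√1.5 = 0.2694
d₁ = [ln(417/422) + (0.019 + ½·0.22²)·1.5] / (σ√T) = (-0.0119 + 0.0648) / 0.2694 = 0.1963 → 0.20
d₂ = 0.1963 − 0.2694 = -0.0732 → -0.07
Pr(exercise) under Q = N(d₂) = 0.4721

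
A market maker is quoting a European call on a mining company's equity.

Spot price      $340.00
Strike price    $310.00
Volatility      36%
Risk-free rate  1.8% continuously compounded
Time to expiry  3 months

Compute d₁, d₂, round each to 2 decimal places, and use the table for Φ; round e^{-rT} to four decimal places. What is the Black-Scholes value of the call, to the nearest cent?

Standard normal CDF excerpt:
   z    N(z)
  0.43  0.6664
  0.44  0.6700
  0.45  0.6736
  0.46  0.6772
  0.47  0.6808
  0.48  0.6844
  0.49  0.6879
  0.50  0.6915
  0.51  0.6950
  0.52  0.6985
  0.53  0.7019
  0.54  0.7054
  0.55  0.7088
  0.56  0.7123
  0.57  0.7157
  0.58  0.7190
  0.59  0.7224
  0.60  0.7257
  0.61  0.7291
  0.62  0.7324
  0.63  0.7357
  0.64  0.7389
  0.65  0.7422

σ√T = 0.36 × 0.5000 = 0.1800
d₁ = [ln(340/310) + (0.018 + ½·0.36²)·0.25] / (σ√T) = (0.0924 + 0.0207) / 0.1800 = 0.6282 → 0.63
d₂ = 0.6282 − 0.1800 = 0.4482 → 0.45
e^(−rT) = e^(−0.018·0.25) = 0.9955
C = 340·N(0.63) − 310·0.9955·N(0.45) = 340·0.7357 − 310·0.9955·0.6736 = 250.1380 − 207.8763 = 42.2617

$42.26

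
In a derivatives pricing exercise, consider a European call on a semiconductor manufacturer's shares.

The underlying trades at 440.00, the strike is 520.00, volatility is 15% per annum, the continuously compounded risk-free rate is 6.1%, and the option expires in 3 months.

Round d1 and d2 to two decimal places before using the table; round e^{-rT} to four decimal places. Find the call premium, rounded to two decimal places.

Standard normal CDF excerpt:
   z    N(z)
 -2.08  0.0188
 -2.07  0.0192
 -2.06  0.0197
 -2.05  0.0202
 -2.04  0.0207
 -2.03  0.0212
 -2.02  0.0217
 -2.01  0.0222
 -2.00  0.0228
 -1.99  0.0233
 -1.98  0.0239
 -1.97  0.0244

0.16

T = 0.25;  σ√T = 0.0750
d₁ = [ln(440/520) + (0.061 + 0.15²/2)·0.25] / 0.0750 = [-0.1671 + 0.0181] / 0.0750 = -1.9866 ≈ -1.99
d₂ = d₁ − σ√T = -1.9866 − 0.0750 = -2.0616 ≈ -2.06
e^(−rT) = e^(−0.061·0.25) = 0.9849
C = 440·N(-1.99) − 520·0.9849·N(-2.06) = 440·0.0233 − 520·0.9849·0.0197 = 10.2520 − 10.0893 = 0.1627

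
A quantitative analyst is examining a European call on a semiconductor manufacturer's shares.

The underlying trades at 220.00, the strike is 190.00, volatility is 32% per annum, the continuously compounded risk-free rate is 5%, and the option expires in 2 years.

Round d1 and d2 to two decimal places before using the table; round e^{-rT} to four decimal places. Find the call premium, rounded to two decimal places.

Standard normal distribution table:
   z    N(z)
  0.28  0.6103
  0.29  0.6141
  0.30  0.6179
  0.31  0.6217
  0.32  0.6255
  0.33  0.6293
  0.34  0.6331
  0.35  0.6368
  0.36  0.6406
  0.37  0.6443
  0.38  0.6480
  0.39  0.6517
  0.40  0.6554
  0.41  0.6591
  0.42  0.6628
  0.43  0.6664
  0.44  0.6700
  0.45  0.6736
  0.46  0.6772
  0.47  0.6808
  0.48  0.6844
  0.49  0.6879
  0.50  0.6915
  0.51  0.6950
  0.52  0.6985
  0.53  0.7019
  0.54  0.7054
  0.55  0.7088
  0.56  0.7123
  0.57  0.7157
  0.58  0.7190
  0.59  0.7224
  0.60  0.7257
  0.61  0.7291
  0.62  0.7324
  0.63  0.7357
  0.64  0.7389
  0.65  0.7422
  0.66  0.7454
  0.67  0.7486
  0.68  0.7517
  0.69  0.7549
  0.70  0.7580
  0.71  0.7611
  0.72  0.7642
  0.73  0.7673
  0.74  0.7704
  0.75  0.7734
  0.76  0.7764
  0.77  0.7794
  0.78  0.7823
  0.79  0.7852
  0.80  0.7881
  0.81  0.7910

63.94

T = 2;  σ√T = 0.4525
d₁ = [ln(220/190) + (0.05 + ½·0.32²)·2] / (σ√T) = (0.1466 + 0.2024) / 0.4525 = 0.7712 which rounds to 0.77
d₂ = 0.7712 − 0.4525 = 0.3186 which rounds to 0.32
e^(−rT) = e^(−0.05·2) = 0.9048
N(d₁) = N(0.77) = 0.7794;  N(d₂) = N(0.32) = 0.6255
C = 220·0.7794 − 190·0.9048·0.6255 = 171.4680 − 107.5310 = 63.9370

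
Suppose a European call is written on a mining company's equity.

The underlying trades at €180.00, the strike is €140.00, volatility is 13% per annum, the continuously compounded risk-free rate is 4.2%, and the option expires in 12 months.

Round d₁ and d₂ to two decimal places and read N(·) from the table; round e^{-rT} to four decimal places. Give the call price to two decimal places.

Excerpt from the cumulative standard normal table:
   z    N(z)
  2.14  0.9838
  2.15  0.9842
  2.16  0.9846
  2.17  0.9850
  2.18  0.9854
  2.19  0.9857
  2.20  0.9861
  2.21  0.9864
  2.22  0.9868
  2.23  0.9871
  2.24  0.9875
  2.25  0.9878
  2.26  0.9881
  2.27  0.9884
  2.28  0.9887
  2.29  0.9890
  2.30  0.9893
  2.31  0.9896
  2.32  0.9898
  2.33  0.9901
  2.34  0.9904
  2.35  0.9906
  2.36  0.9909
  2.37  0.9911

T = 1;  σ√T = 0.1300
d₁ = [ln(180/140) + (0.042 + 0.13²/2)·1] / 0.1300 = [0.2513 + 0.0505] / 0.1300 = 2.3213 → 2.32
d₂ = d₁ − σ√T = 2.3213 − 0.1300 = 2.1913 → 2.19
exp(−rT) = exp(−0.042·1) = 0.9589
N(d₁) = N(2.32) = 0.9898;  N(d₂) = N(2.19) = 0.9857
C = 180·0.9898 − 140·0.9589·0.9857 = 178.1640 − 132.3263 = 45.8377

€45.84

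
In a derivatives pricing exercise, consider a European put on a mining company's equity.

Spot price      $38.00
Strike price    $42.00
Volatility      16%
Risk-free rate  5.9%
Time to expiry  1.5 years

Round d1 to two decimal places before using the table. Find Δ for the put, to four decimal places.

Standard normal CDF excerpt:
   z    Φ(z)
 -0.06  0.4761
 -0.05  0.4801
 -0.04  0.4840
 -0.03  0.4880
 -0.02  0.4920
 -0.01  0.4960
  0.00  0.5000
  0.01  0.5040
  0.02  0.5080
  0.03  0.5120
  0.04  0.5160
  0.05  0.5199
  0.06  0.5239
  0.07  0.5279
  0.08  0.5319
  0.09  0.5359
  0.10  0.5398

T = 1.5;  σ√T = 0.1960
ln(S/K) + (r + σ²/2)T = ln(38/42) + (0.059 + 0.16²/2)·1.5 = -0.1001 + 0.1077 = 0.0076
d₁ = 0.0076 / 0.1960 = 0.0389 → 0.04
N(d₁) = N(0.04) = 0.5160
Δ_put = N(d₁) − 1 = 0.5160 − 1 = -0.4840

-0.4840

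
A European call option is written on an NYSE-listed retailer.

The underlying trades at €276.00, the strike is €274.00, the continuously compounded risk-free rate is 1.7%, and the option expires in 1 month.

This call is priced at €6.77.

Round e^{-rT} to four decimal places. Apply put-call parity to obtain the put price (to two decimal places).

€4.39

exp(−rT) = exp(−0.017·0.08333) = 0.9986
Put-call parity: C − P = S − K·e^(−rT) = 276 − 274·0.9986 = 276 − 273.6164 = 2.3836
P = C − (C − P) = 6.77 − (2.3836) = 4.3864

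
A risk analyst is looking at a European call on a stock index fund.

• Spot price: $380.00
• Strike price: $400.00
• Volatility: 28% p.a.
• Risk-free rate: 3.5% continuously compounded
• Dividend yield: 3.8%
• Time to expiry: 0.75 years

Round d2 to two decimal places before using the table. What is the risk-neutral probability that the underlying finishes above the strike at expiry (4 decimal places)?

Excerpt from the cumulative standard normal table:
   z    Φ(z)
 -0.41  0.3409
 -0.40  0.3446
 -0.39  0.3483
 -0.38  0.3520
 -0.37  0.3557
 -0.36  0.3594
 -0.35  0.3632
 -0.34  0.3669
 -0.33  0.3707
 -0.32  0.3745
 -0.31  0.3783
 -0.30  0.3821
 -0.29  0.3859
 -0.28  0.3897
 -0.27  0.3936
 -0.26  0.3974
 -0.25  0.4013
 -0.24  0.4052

0.3669

σ√T = 0.28 × 0.8660 = 0.2425
d₁ = [ln(380/400) + (0.035 − 0.038 + 0.28²/2)·0.75] / 0.2425 = [-0.0513 + 0.0272] / 0.2425 = -0.0996 → -0.10
d₂ = d₁ − σ√T = -0.0996 − 0.2425 = -0.3421 → -0.34
Pr(exercise) under Q = N(d₂) = 0.3669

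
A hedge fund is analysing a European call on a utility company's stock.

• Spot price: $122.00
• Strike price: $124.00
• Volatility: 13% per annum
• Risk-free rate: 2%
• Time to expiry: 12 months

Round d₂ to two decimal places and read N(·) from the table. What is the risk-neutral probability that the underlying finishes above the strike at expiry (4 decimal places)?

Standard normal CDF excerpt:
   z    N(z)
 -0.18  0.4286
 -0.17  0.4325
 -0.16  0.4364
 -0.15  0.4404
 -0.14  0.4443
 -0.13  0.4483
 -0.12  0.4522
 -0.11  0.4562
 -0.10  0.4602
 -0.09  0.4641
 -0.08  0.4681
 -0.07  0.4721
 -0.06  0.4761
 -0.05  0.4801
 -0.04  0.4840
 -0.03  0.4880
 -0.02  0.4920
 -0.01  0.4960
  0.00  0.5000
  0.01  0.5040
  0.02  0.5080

T = 1;  σ√T = 0.1300
d₁ = [ln(122/124) + (0.02 + ½·0.13²)·1] / (σ√T) = (-0.0163 + 0.0285) / 0.1300 = 0.0938 → 0.09
d₂ = 0.0938 − 0.1300 = -0.0362 → -0.04
Pr(exercise) under Q = N(d₂) = 0.4840

0.4840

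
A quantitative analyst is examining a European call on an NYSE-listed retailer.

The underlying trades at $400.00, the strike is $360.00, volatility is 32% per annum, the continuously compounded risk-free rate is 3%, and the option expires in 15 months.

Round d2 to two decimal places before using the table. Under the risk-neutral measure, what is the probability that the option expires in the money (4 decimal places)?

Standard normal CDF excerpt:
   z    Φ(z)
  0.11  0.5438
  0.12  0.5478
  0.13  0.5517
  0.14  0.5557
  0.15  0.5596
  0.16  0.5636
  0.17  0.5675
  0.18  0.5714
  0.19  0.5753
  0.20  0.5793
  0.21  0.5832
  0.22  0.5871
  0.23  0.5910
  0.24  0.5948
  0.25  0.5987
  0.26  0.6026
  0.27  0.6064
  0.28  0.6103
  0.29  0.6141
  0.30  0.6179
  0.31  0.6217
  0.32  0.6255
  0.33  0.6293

T = 1.25;  σ√T = 0.3578
d₁ = [ln(400/360) + (0.03 + 0.32²/2)·1.25] / 0.3578 = [0.1054 + 0.1015] / 0.3578 = 0.5782 ≈ 0.58
d₂ = d₁ − σ√T = 0.5782 − 0.3578 = 0.2204 ≈ 0.22
Risk-neutral Pr[S_T > K] = N(d₂) = N(0.22) = 0.5871

0.5871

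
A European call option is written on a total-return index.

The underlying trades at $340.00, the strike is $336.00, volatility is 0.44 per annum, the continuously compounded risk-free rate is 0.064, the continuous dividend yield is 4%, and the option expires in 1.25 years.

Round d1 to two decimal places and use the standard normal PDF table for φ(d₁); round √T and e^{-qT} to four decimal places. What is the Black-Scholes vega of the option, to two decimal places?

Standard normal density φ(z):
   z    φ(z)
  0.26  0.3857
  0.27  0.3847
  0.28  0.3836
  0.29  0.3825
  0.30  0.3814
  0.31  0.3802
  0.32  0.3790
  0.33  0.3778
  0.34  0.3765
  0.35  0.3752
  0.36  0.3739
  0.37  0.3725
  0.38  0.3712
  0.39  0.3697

σ√T = 0.44 × 1.1180 = 0.4919
d₁ = [ln(340/336) + (0.064 − 0.04 + ½·0.44²)·1.25] / (σ√T) = (0.0118 + 0.1510) / 0.4919 = 0.3310 → 0.33
√T = √1.25 = 1.1180
φ(d₁) = φ(0.33) = 0.3778
e^(−qT) = e^(−0.04·1.25) = 0.9512
vega = S·e^(−qT)·φ(d₁)·√T = 340·0.9512·0.3778·1.1180 = 136.6012

136.60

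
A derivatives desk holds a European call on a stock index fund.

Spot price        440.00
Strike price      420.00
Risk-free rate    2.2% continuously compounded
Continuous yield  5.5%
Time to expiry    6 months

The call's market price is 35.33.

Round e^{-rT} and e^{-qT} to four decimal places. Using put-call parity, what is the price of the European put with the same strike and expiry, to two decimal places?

22.68

exp(−qT) = exp(−0.055·0.5) = 0.9729;  exp(−rT) = exp(−0.022·0.5) = 0.9891
Put-call parity: C − P = S·e^(−qT) − K·e^(−rT) = 440·0.9729 − 420·0.9891 = 428.0760 − 415.4220 = 12.6540
P = C − (C − P) = 35.33 − (12.6540) = 22.6760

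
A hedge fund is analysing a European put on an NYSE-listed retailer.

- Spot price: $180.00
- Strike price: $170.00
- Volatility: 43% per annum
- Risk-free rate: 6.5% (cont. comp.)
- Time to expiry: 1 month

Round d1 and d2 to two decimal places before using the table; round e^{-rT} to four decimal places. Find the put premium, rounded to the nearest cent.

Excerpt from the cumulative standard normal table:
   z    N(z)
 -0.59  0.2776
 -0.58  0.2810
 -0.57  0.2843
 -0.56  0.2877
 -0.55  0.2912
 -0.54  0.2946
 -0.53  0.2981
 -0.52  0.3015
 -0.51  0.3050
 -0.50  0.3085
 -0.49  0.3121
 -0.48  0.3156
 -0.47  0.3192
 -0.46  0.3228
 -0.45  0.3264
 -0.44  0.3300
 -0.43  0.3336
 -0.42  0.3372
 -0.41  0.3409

$4.62

σ√T = 0.43·√0.08333 = 0.1241
d₁ = [ln(180/170) + (0.065 + 0.43²/2)·0.08333] / 0.1241 = [0.0572 + 0.0131] / 0.1241 = 0.5662 ⇒ 0.57
d₂ = d₁ − σ√T = 0.5662 − 0.1241 = 0.4420 ⇒ 0.44
e^(−rT) = e^(−0.065·0.08333) = 0.9946
N(−d₂) = N(-0.44) = 0.3300;  N(−d₁) = N(-0.57) = 0.2843
P = 170·0.9946·0.3300 − 180·0.2843 = 55.7971 − 51.1740 = 4.6231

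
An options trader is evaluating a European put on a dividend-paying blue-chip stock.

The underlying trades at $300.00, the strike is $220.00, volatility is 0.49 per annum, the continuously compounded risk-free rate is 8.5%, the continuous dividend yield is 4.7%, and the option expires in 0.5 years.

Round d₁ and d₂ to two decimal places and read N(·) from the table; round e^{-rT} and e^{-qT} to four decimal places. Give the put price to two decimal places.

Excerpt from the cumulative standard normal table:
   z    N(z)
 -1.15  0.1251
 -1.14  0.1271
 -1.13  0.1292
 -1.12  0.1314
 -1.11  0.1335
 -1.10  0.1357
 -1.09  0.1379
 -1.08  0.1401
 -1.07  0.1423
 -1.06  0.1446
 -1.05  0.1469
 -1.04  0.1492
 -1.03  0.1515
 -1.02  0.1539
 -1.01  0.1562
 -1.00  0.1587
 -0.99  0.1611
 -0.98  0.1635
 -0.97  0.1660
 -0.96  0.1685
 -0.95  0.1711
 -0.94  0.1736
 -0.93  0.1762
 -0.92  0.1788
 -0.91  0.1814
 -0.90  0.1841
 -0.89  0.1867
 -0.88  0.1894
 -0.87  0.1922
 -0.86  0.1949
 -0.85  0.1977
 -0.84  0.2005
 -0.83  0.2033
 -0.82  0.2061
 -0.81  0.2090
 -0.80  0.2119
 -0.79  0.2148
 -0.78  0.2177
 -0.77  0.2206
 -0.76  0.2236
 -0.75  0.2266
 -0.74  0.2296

$7.40

σ√T = 0.49 × 0.7071 = 0.3465
d₁ = [ln(300/220) + (0.085 − 0.047 + 0.49²/2)·0.5] / 0.3465 = [0.3102 + 0.0790] / 0.3465 = 1.1232 ⇒ 1.12
d₂ = d₁ − σ√T = 1.1232 − 0.3465 = 0.7767 ⇒ 0.78
e^(−qT) = e^(−0.047·0.5) = 0.9768;  e^(−rT) = e^(−0.085·0.5) = 0.9584
N(−d₂) = N(-0.78) = 0.2177;  N(−d₁) = N(-1.12) = 0.1314
P = 220·0.9584·0.2177 − 300·0.9768·0.1314 = 45.9016 − 38.5055 = 7.3962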